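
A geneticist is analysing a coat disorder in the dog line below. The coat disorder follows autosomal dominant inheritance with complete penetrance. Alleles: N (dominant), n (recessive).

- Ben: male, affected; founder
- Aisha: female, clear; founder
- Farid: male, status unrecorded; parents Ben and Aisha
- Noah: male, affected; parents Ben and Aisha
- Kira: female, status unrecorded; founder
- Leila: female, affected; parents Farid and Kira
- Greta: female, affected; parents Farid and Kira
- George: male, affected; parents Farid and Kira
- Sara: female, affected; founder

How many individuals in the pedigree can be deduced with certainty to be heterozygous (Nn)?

Obligate heterozygotes: Noah is affected so carries N and received n from Aisha (nn), so Noah is Nn.
Every other individual is either homozygous by phenotype or has at least one consistent homozygous assignment, so the count is 1.

1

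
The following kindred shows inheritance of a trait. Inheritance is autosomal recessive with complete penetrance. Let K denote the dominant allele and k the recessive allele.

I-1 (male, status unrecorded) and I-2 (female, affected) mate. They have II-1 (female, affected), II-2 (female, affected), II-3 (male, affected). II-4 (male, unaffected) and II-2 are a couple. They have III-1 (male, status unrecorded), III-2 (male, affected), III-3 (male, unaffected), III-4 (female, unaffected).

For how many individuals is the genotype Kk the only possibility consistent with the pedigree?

3

Obligate heterozygotes: II-4 is unaffected so carries K and passed k to III-2 (kk), so II-4 is Kk; III-3 is unaffected so carries K and received k from II-2 (kk), so III-3 is Kk; III-4 is unaffected so carries K and received k from II-2 (kk), so III-4 is Kk.
Every other individual is either homozygous by phenotype or has at least one consistent homozygous assignment, so the count is 3.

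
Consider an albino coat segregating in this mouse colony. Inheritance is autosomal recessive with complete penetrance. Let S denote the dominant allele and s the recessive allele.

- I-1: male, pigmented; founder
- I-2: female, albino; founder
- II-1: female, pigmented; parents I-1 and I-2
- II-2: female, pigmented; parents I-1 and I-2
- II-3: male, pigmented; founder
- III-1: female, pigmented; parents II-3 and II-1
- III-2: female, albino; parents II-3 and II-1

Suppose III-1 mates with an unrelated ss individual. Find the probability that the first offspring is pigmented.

II-3 is pigmented so carries S and passed s to III-2 (ss), so II-3 is Ss.
II-1 is pigmented so carries S and received s from I-2 (ss), so II-1 is Ss.
III-1 is a pigmented offspring of II-3 (Ss) × II-1 (Ss), whose cross gives 1/4 SS : 1/2 Ss : 1/4 ss; conditioning on being pigmented, III-1 is SS with probability 1/3, Ss with probability 2/3.
Summing over parental genotype combinations, P(offspring is pigmented) = 1/3·1 + 2/3·1/2 = 2/3.

2/3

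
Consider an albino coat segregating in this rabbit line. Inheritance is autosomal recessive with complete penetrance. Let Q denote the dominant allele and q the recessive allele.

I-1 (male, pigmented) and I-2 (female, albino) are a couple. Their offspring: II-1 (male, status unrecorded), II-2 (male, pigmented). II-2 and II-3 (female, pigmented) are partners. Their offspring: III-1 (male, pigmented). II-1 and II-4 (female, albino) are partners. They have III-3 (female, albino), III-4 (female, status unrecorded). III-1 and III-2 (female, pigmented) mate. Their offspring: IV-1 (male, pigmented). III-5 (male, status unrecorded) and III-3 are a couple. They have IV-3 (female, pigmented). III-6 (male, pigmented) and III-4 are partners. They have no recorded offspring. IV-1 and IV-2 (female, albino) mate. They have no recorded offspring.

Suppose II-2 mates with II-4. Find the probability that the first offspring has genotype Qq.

II-2 is pigmented so carries Q and received q from I-2 (qq), so II-2 is Qq.
II-4 is albino, so II-4 is qq.
The cross gives 1/2 Qq : 1/2 qq, so P(offspring has genotype Qq) = 1/2.

1/2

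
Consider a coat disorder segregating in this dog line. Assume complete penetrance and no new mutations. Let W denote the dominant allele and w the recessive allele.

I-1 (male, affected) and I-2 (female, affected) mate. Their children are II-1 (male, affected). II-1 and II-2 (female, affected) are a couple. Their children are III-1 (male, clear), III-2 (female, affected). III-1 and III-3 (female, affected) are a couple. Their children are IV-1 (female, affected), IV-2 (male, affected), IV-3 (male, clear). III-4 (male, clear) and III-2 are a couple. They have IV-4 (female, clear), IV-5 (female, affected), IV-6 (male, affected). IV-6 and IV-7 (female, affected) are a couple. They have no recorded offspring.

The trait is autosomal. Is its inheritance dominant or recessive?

II-1 and II-2 are both affected yet have a clear child III-1. Under a recessive model two affected parents are homozygous and every child would be affected, so the trait cannot be recessive.

dominant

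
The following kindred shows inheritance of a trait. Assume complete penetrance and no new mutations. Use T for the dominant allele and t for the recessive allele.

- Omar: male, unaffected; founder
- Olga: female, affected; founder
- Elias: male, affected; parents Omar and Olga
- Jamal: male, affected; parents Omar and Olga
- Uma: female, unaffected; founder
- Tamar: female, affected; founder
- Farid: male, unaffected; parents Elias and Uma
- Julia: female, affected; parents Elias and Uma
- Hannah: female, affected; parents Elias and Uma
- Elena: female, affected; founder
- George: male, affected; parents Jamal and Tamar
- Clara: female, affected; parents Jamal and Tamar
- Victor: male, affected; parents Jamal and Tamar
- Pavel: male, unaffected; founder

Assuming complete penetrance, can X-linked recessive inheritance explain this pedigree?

Yes

A consistent assignment under X-linked recessive exists: Omar X^T Y, Olga X^t X^t, Elias X^t Y, Jamal X^t Y, Uma X^T X^t, Tamar X^t X^t, Farid X^T Y, Julia X^t X^t, Hannah X^t X^t, Elena X^t X^t, George X^t Y, Clara X^t X^t, Victor X^t Y, Pavel X^T Y.
In this assignment every recorded phenotype matches its genotype and every non-founder's genotype is obtainable from its parents' genotypes, so the pedigree is consistent.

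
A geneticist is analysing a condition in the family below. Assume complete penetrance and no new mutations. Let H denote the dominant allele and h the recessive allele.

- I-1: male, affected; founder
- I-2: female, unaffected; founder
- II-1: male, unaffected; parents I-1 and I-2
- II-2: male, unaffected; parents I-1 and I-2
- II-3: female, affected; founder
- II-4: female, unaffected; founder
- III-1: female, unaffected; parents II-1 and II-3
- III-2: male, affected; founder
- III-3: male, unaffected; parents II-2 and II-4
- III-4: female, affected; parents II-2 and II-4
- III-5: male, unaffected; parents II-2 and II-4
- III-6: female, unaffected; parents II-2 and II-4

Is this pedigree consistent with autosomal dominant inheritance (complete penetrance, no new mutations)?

No

Under autosomal dominant, III-4 (affected, female) cannot arise from II-2 (unaffected) × II-4 (unaffected).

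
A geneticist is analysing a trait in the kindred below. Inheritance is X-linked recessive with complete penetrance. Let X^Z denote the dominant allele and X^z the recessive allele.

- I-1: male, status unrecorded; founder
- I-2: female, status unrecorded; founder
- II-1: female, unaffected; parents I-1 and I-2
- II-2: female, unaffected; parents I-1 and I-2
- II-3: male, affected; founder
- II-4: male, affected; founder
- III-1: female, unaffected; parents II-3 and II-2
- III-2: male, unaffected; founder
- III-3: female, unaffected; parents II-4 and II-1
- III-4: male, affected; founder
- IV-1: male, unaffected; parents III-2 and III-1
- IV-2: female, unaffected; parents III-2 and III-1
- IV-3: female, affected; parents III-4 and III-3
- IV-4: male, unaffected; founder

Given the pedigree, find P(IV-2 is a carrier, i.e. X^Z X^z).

1/2

III-2 is unaffected, so III-2 is X^Z Y.
III-1 is unaffected so carries Z and received z from II-3 (X^z Y), so III-1 is X^Z X^z.
Their cross gives offspring ratios 1/2 X^Z X^Z : 1/2 X^Z X^z. Conditioning on IV-2 being unaffected, P(X^Z X^z) = 1/2 / 1 = 1/2.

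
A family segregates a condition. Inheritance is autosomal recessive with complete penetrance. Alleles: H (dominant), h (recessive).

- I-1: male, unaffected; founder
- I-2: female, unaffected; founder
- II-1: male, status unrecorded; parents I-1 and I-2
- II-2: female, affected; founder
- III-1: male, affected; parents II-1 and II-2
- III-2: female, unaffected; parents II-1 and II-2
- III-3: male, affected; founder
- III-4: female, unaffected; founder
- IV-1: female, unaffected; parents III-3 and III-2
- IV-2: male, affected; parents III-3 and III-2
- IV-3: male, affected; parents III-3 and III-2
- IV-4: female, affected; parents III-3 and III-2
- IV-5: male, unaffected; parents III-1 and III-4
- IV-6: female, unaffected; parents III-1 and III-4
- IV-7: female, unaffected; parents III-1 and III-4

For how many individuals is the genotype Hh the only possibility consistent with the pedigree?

Obligate heterozygotes: II-1 passed H to III-2 (Hh, whose h came from II-2) and passed h to III-1 (hh), so II-1 is Hh; III-2 is unaffected so carries H and received h from II-2 (hh), so III-2 is Hh; IV-1 is unaffected so carries H and received h from III-3 (hh), so IV-1 is Hh; IV-5 is unaffected so carries H and received h from III-1 (hh), so IV-5 is Hh; IV-6 is unaffected so carries H and received h from III-1 (hh), so IV-6 is Hh; IV-7 is unaffected so carries H and received h from III-1 (hh), so IV-7 is Hh.
Every other individual is either homozygous by phenotype or has at least one consistent homozygous assignment, so the count is 6.

6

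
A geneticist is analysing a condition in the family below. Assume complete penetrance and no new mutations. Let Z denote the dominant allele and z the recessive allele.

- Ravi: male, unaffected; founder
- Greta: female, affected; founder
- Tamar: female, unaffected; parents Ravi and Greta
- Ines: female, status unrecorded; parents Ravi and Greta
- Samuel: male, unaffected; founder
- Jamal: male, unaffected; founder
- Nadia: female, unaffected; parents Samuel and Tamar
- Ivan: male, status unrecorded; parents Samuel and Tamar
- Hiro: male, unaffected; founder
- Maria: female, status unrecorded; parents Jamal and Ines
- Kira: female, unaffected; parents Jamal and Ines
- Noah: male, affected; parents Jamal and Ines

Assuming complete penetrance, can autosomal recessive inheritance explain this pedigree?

A consistent assignment under autosomal recessive exists: Ravi ZZ, Greta zz, Tamar Zz, Ines Zz, Samuel ZZ, Jamal Zz, Nadia ZZ, Ivan ZZ, Hiro ZZ, Maria ZZ, Kira ZZ, Noah zz.
In this assignment every recorded phenotype matches its genotype and every non-founder's genotype is obtainable from its parents' genotypes, so the pedigree is consistent.

Yes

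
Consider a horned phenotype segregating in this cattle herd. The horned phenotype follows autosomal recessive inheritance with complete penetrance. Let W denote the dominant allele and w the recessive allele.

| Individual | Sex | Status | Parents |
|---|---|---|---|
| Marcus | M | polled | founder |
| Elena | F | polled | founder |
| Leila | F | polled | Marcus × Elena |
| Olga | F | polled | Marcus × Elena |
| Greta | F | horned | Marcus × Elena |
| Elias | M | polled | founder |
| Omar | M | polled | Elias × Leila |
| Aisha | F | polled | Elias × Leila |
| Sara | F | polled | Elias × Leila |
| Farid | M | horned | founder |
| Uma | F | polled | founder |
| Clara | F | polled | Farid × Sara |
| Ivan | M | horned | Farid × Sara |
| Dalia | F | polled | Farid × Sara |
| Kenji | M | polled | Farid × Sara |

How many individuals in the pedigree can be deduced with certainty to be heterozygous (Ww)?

6

Obligate heterozygotes: Marcus is polled so carries W and passed w to Greta (ww), so Marcus is Ww; Elena is polled so carries W and passed w to Greta (ww), so Elena is Ww; Sara is polled so carries W and passed w to Ivan (ww), so Sara is Ww; Clara is polled so carries W and received w from Farid (ww), so Clara is Ww; Dalia is polled so carries W and received w from Farid (ww), so Dalia is Ww; Kenji is polled so carries W and received w from Farid (ww), so Kenji is Ww.
Every other individual is either homozygous by phenotype or has at least one consistent homozygous assignment, so the count is 6.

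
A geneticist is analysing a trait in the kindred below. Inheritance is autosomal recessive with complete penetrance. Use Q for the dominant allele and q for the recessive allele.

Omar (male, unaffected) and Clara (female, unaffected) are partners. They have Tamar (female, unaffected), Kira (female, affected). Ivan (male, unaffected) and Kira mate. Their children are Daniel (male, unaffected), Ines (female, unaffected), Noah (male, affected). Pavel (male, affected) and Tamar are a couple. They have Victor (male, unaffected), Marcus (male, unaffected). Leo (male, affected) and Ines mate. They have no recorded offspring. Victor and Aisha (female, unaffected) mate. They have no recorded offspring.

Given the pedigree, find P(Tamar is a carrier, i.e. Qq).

Omar is unaffected so carries Q and passed q to Kira (qq), so Omar is Qq.
Clara is unaffected so carries Q and passed q to Kira (qq), so Clara is Qq.
Their cross gives offspring ratios 1/4 QQ : 1/2 Qq : 1/4 qq. Conditioning on Tamar being unaffected, P(Qq) = 1/2 / 3/4 = 2/3 before taking Tamar's own offspring into account.
Pavel is affected, so Pavel is qq.
Now use Tamar's offspring. Probability of each recorded status — unaffected son Victor: 1/2 if Tamar is Qq, 1 if QQ; unaffected son Marcus: 1/2 if Tamar is Qq, 1 if QQ.
Bayes: P(Qq) = 2/3·1/4 / (2/3·1/4 + 1/3·1) = 1/3.

1/3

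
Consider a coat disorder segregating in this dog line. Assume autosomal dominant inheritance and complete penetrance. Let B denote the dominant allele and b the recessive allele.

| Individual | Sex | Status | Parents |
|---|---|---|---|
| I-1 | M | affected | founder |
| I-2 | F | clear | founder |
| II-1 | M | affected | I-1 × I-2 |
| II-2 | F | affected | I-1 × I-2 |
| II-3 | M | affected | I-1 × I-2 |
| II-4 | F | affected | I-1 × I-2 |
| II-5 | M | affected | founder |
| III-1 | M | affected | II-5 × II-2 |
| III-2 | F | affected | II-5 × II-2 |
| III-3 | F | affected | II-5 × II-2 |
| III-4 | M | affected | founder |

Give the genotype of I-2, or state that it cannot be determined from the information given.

bb

I-2 is clear, so I-2 is bb.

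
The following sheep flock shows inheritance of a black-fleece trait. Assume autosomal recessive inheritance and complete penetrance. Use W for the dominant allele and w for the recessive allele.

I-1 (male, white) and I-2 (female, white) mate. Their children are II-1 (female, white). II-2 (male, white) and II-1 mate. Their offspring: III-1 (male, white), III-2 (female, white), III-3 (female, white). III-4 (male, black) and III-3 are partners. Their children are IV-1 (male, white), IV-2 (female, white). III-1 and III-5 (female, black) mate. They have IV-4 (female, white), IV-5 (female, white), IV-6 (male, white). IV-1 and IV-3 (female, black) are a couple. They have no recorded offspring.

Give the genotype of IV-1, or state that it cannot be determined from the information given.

Ww

From phenotype alone, IV-1 is WW or Ww.
IV-1 is white so carries W and received w from III-4 (ww), so IV-1 is Ww.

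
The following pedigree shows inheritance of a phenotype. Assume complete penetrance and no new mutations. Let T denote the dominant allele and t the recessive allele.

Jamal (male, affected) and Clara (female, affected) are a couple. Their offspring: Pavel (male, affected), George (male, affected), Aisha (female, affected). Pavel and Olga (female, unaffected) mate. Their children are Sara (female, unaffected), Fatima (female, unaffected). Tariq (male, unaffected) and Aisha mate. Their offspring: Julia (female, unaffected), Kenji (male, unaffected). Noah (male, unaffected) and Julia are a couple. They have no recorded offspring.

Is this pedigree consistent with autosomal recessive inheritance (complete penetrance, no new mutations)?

A consistent assignment under autosomal recessive exists: Jamal tt, Clara tt, Pavel tt, George tt, Aisha tt, Olga TT, Tariq TT, Sara Tt, Fatima Tt, Julia Tt, Kenji Tt, Noah TT.
In this assignment every recorded phenotype matches its genotype and every non-founder's genotype is obtainable from its parents' genotypes, so the pedigree is consistent.

Yes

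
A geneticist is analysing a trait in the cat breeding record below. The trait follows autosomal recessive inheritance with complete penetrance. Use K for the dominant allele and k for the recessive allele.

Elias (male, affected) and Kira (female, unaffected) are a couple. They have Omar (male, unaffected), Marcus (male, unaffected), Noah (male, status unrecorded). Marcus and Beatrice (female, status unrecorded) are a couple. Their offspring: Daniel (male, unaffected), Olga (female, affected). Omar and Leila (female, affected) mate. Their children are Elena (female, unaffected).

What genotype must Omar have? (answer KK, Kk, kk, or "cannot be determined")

Kk

From phenotype alone, Omar is KK or Kk.
Omar is unaffected so carries K and received k from Elias (kk), so Omar is Kk.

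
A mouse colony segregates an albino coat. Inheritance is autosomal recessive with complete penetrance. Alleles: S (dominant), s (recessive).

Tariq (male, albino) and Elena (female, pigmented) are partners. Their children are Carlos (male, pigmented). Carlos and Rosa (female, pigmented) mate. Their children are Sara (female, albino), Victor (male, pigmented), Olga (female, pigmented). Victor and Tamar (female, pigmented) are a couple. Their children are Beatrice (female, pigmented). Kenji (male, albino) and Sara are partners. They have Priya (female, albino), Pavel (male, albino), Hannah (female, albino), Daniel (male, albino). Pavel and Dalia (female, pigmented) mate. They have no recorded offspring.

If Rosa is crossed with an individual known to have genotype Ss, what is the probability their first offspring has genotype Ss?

Rosa is pigmented so carries S and passed s to Sara (ss), so Rosa is Ss.
The cross gives 1/4 SS : 1/2 Ss : 1/4 ss, so P(offspring has genotype Ss) = 1/2.

1/2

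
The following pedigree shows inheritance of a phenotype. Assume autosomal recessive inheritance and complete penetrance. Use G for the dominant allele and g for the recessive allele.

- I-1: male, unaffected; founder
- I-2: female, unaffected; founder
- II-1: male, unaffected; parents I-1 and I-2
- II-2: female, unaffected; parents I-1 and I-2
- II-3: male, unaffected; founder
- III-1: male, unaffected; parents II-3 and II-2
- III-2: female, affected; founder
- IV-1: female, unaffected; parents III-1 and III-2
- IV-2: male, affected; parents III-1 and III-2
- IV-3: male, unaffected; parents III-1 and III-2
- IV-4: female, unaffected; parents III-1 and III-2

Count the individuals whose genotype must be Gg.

4

Obligate heterozygotes: III-1 is unaffected so carries G and passed g to IV-2 (gg), so III-1 is Gg; IV-1 is unaffected so carries G and received g from III-2 (gg), so IV-1 is Gg; IV-3 is unaffected so carries G and received g from III-2 (gg), so IV-3 is Gg; IV-4 is unaffected so carries G and received g from III-2 (gg), so IV-4 is Gg.
Every other individual is either homozygous by phenotype or has at least one consistent homozygous assignment, so the count is 4.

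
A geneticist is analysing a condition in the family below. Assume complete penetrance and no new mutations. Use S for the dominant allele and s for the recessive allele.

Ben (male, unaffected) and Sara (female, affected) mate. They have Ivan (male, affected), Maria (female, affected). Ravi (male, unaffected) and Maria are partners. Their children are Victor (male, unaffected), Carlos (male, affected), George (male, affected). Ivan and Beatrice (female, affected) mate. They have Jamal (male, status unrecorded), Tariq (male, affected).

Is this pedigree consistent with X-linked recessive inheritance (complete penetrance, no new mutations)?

No

Under X-linked recessive, Maria (affected, female) cannot arise from Ben (unaffected) × Sara (affected).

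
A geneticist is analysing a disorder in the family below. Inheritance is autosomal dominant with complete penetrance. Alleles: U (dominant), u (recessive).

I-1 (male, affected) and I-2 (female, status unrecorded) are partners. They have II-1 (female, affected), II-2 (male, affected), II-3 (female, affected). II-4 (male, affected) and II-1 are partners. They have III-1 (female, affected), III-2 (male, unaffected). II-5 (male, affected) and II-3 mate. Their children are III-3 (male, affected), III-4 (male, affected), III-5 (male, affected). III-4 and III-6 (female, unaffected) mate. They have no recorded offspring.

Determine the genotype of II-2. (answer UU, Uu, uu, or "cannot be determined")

II-2's phenotype allows UU or Uu, and no parent or child forces a single allele at both positions; consistent genotype assignments exist with II-2 as UU or Uu.

cannot be determined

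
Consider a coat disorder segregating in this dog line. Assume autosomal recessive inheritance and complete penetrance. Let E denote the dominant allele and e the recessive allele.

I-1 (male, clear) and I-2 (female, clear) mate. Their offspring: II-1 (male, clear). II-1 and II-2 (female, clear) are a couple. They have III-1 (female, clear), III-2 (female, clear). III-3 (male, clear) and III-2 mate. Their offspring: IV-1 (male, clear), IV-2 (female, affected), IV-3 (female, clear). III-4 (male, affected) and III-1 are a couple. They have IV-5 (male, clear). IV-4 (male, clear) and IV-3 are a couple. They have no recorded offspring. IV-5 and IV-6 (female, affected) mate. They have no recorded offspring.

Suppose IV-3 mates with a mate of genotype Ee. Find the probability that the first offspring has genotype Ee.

III-3 is clear so carries E and passed e to IV-2 (ee), so III-3 is Ee.
III-2 is clear so carries E and passed e to IV-2 (ee), so III-2 is Ee.
IV-3 is a clear offspring of III-3 (Ee) × III-2 (Ee), whose cross gives 1/4 EE : 1/2 Ee : 1/4 ee; conditioning on being clear, IV-3 is EE with probability 1/3, Ee with probability 2/3.
Summing over parental genotype combinations, P(offspring has genotype Ee) = 1/3·1/2 + 2/3·1/2 = 1/2.

1/2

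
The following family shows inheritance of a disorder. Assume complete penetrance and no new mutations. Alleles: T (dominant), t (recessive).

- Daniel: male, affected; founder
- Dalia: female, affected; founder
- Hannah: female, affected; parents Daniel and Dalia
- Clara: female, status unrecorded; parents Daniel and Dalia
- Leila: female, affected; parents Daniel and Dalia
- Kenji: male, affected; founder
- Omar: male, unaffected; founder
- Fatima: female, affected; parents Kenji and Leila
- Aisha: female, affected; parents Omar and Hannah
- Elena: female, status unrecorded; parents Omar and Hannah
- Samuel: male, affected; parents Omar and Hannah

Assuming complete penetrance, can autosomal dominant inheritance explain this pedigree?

A consistent assignment under autosomal dominant exists: Daniel TT, Dalia TT, Hannah TT, Clara TT, Leila TT, Kenji TT, Omar tt, Fatima TT, Aisha Tt, Elena Tt, Samuel Tt.
In this assignment every recorded phenotype matches its genotype and every non-founder's genotype is obtainable from its parents' genotypes, so the pedigree is consistent.

Yes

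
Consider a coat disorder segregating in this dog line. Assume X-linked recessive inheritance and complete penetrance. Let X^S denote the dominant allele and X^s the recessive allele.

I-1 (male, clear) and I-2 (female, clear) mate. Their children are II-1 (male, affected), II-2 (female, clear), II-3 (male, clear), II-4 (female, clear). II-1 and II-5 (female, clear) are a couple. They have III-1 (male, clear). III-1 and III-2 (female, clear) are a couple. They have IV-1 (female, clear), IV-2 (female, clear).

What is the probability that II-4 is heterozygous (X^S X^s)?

1/2

I-1 is clear, so I-1 is X^S Y.
I-2 is clear so carries S and passed s to II-1 (X^s Y), so I-2 is X^S X^s.
Their cross gives offspring ratios 1/2 X^S X^S : 1/2 X^S X^s. Conditioning on II-4 being clear, P(X^S X^s) = 1/2 / 1 = 1/2.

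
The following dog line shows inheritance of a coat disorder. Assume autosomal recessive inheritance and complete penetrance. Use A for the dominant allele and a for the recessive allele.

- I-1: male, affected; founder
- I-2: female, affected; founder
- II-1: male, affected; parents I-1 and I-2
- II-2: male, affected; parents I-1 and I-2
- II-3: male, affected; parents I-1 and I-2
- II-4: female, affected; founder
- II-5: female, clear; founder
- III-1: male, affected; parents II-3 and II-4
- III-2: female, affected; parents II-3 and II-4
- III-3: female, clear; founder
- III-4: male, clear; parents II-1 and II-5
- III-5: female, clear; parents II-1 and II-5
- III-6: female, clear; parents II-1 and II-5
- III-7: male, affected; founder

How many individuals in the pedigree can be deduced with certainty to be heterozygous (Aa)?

3

Obligate heterozygotes: III-4 is clear so carries A and received a from II-1 (aa), so III-4 is Aa; III-5 is clear so carries A and received a from II-1 (aa), so III-5 is Aa; III-6 is clear so carries A and received a from II-1 (aa), so III-6 is Aa.
Every other individual is either homozygous by phenotype or has at least one consistent homozygous assignment, so the count is 3.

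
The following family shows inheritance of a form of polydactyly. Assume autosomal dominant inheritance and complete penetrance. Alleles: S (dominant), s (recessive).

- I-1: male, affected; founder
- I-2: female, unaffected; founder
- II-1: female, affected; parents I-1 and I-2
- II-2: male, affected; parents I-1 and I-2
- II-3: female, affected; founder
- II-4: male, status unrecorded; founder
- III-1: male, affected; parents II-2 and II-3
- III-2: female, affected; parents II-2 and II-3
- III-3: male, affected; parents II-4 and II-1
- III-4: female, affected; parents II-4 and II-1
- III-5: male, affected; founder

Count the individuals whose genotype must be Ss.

2

Obligate heterozygotes: II-1 is affected so carries S and received s from I-2 (ss), so II-1 is Ss; II-2 is affected so carries S and received s from I-2 (ss), so II-2 is Ss.
Every other individual is either homozygous by phenotype or has at least one consistent homozygous assignment, so the count is 2.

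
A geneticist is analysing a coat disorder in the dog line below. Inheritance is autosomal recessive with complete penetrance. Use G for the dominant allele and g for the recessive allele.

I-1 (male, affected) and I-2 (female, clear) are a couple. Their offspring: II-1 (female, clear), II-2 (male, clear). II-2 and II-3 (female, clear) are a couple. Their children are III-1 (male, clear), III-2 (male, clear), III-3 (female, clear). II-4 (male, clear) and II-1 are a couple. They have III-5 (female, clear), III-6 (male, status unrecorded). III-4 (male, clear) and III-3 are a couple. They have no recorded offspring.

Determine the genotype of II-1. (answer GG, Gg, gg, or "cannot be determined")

Gg

From phenotype alone, II-1 is GG or Gg.
II-1 is clear so carries G and received g from I-1 (gg), so II-1 is Gg.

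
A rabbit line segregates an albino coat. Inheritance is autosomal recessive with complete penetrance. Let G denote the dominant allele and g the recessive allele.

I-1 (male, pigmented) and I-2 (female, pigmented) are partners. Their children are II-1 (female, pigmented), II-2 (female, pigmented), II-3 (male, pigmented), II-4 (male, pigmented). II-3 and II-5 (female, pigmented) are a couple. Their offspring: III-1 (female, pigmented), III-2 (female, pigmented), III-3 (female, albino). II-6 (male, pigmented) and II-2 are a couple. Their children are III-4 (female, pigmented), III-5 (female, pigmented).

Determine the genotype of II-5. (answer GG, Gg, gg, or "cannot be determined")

From phenotype alone, II-5 is GG or Gg.
II-5 is pigmented so carries G and passed g to III-3 (gg), so II-5 is Gg.

Gg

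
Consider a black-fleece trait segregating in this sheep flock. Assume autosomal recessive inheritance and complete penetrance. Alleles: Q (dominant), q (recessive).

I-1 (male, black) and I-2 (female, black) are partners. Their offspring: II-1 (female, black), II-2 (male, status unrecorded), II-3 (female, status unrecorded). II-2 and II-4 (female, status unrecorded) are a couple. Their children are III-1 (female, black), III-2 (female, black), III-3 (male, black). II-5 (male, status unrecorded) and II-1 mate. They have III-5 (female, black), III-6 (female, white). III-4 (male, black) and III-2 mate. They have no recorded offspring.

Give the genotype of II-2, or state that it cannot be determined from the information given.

qq

From phenotype alone, II-2 is QQ or Qq or qq.
II-2 received q from I-1 (qq) and received q from I-2 (qq), so II-2 is qq.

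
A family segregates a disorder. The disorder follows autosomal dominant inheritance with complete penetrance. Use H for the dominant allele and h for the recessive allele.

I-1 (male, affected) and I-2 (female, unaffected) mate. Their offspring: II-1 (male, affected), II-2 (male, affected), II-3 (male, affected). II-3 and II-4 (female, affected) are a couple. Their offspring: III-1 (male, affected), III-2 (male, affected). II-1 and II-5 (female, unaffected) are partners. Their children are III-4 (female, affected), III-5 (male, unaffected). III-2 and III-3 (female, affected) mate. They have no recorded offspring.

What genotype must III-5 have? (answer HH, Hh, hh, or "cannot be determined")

III-5 is unaffected, so III-5 is hh.

hh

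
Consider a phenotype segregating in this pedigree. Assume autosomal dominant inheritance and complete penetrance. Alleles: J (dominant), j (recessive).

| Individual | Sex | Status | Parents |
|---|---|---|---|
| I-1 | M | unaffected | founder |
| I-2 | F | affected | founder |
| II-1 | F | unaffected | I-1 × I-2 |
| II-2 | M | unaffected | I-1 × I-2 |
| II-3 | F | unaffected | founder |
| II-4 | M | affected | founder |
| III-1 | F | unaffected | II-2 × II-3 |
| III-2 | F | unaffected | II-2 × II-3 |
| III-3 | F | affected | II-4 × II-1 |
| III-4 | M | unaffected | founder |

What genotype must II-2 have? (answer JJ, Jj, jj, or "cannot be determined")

II-2 is unaffected, so II-2 is jj.

jj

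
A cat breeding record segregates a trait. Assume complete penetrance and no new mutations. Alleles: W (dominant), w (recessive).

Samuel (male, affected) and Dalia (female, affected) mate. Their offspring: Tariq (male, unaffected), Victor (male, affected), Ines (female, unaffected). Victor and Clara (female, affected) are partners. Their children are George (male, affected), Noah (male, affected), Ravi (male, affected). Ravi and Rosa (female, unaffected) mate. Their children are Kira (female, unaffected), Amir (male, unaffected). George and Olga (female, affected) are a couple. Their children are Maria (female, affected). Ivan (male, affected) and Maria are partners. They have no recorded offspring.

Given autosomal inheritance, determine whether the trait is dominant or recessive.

dominant

Samuel and Dalia are both affected yet have an unaffected child Tariq. Under a recessive model two affected parents are homozygous and every child would be affected, so the trait cannot be recessive.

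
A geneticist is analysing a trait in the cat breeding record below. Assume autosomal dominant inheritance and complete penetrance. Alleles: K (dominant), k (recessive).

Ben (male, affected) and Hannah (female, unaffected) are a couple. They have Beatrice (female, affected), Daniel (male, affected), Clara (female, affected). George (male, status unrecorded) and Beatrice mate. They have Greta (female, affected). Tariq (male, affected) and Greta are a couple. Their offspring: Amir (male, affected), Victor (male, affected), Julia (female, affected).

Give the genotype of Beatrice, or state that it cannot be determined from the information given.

Kk

From phenotype alone, Beatrice is KK or Kk.
Beatrice is affected so carries K and received k from Hannah (kk), so Beatrice is Kk.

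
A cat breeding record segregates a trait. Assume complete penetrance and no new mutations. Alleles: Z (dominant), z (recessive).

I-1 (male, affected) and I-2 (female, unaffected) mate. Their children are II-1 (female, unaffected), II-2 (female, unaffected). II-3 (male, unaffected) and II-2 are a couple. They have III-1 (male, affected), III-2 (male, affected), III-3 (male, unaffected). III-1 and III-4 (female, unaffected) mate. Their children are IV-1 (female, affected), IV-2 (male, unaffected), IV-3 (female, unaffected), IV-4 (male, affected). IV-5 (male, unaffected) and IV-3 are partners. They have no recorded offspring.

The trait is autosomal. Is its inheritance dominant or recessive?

II-3 and II-2 are both unaffected yet have an affected child III-1. Under dominance, an affected child requires at least one affected parent, so the trait cannot be dominant.

recessive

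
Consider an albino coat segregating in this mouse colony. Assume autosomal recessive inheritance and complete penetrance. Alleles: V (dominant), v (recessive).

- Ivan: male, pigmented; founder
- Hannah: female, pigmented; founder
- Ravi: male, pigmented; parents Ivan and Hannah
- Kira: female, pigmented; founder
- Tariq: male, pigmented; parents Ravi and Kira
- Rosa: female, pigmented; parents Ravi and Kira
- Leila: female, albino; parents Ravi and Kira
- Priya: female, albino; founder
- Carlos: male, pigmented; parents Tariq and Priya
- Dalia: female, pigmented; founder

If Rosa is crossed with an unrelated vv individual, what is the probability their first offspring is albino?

1/3

Ravi is pigmented so carries V and passed v to Leila (vv), so Ravi is Vv.
Kira is pigmented so carries V and passed v to Leila (vv), so Kira is Vv.
Rosa is a pigmented offspring of Ravi (Vv) × Kira (Vv), whose cross gives 1/4 VV : 1/2 Vv : 1/4 vv; conditioning on being pigmented, Rosa is VV with probability 1/3, Vv with probability 2/3.
Summing over parental genotype combinations, P(offspring is albino) = 2/3·1/2 = 1/3.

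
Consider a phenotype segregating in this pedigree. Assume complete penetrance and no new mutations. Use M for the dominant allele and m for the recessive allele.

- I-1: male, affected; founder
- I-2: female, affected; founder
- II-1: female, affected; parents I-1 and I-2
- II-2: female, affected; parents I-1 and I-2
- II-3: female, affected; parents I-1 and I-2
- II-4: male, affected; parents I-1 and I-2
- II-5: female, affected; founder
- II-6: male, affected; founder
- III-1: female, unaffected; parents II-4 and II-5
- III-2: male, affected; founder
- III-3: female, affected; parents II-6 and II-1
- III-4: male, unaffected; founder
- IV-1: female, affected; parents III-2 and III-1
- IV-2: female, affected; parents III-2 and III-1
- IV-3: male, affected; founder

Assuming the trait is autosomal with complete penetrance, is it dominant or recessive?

dominant

II-4 and II-5 are both affected yet have an unaffected child III-1. Under a recessive model two affected parents are homozygous and every child would be affected, so the trait cannot be recessive.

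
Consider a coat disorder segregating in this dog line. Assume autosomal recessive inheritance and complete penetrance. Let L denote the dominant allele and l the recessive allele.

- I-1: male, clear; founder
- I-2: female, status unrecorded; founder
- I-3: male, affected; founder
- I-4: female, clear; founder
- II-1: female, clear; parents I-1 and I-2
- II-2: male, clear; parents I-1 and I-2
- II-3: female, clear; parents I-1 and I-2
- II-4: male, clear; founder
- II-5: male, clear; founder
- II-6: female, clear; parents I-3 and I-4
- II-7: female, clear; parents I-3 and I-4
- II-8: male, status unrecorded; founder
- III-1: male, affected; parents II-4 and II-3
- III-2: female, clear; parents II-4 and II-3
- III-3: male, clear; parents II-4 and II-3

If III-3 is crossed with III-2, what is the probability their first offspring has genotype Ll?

II-4 is clear so carries L and passed l to III-1 (ll), so II-4 is Ll.
II-3 is clear so carries L and passed l to III-1 (ll), so II-3 is Ll.
III-3 is a clear offspring of II-4 (Ll) × II-3 (Ll), whose cross gives 1/4 LL : 1/2 Ll : 1/4 ll; conditioning on being clear, III-3 is LL with probability 1/3, Ll with probability 2/3.
III-2 is a clear offspring of II-4 (Ll) × II-3 (Ll), whose cross gives 1/4 LL : 1/2 Ll : 1/4 ll; conditioning on being clear, III-2 is LL with probability 1/3, Ll with probability 2/3.
Summing over parental genotype combinations, P(offspring has genotype Ll) = 2/9·1/2 + 2/9·1/2 + 4/9·1/2 = 4/9.

4/9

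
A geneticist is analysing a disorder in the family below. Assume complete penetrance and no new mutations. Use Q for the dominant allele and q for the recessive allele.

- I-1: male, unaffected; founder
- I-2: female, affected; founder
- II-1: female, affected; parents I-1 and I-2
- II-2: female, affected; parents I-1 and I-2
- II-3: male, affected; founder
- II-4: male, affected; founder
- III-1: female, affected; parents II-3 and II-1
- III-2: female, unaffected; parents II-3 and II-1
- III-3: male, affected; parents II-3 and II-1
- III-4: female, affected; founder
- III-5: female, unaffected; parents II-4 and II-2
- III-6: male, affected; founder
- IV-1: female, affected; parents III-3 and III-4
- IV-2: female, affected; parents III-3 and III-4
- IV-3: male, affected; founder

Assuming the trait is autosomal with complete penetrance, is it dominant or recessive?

dominant

II-3 and II-1 are both affected yet have an unaffected child III-2. Under a recessive model two affected parents are homozygous and every child would be affected, so the trait cannot be recessive.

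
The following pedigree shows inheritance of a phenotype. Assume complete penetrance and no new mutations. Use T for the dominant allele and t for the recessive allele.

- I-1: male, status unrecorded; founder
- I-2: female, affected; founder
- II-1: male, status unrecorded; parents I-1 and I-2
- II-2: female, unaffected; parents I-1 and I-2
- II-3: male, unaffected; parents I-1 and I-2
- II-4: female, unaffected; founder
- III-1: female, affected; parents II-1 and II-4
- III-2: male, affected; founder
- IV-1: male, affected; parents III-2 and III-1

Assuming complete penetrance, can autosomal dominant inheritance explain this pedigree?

A consistent assignment under autosomal dominant exists: I-1 Tt, I-2 Tt, II-1 TT, II-2 tt, II-3 tt, II-4 tt, III-1 Tt, III-2 TT, IV-1 TT.
In this assignment every recorded phenotype matches its genotype and every non-founder's genotype is obtainable from its parents' genotypes, so the pedigree is consistent.

Yes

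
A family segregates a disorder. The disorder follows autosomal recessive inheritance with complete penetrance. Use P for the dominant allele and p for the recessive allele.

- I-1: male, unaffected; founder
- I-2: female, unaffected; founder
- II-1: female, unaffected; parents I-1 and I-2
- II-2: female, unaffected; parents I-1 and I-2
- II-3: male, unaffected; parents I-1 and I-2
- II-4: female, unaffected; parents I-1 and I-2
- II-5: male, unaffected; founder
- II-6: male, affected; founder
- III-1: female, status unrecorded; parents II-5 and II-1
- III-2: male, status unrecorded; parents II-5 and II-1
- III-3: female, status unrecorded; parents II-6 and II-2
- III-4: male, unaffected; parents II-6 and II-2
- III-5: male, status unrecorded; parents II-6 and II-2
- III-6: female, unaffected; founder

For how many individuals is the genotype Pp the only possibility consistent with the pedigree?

1

Obligate heterozygotes: III-4 is unaffected so carries P and received p from II-6 (pp), so III-4 is Pp.
Every other individual is either homozygous by phenotype or has at least one consistent homozygous assignment, so the count is 1.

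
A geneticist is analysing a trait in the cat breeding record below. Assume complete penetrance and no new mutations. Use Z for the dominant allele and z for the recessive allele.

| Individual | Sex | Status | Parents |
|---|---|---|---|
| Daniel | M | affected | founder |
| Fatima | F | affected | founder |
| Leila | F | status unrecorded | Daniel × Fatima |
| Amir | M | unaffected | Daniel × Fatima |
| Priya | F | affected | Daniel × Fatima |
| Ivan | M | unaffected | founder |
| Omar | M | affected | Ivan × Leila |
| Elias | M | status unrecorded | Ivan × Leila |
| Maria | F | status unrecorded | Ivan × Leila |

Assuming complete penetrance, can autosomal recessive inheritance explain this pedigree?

Under autosomal recessive, Amir (unaffected, male) cannot arise from Daniel (affected) × Fatima (affected).

No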